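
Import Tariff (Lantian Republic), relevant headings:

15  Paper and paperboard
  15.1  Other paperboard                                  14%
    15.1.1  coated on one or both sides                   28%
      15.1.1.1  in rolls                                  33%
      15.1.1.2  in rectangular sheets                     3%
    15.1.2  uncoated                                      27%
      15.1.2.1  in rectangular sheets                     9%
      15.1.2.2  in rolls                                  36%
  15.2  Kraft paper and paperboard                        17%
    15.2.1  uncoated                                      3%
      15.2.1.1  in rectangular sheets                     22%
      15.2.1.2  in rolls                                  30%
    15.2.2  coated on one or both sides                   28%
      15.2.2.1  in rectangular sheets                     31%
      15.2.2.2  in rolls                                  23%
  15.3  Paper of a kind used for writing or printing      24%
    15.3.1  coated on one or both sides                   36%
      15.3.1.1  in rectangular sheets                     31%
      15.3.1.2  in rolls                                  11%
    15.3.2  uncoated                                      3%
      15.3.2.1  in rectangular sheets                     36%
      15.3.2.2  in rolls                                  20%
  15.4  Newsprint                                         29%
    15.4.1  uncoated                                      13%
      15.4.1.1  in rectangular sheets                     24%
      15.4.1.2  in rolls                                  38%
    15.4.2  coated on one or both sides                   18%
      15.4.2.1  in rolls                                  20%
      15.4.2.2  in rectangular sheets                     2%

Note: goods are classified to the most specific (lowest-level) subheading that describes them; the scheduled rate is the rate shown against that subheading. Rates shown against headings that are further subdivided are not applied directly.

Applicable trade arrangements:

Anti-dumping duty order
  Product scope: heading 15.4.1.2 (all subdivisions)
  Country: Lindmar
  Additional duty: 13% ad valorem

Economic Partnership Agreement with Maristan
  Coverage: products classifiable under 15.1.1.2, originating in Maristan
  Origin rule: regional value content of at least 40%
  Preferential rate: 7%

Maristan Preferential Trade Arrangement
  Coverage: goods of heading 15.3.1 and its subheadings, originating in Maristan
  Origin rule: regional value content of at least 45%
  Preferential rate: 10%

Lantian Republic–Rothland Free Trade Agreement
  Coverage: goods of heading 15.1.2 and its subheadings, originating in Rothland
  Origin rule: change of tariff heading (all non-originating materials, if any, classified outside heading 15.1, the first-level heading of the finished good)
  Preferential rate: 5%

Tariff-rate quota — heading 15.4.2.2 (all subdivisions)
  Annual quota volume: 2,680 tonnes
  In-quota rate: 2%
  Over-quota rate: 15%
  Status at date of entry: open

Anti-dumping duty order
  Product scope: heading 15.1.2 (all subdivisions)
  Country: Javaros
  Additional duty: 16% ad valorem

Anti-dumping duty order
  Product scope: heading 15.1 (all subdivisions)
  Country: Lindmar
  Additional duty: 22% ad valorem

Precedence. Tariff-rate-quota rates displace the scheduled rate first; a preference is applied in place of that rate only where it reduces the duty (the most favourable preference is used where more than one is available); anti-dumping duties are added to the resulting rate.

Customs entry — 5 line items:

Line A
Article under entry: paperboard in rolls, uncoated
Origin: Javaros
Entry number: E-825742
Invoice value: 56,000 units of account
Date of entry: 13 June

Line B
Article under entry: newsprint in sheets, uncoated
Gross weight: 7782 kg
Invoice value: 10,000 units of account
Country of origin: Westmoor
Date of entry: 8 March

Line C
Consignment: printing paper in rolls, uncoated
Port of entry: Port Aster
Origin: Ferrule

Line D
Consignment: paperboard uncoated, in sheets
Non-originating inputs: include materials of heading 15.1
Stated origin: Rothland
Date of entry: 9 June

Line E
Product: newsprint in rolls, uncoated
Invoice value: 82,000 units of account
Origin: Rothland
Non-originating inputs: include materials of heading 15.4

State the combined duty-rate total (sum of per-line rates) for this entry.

Line A: paperboard → 15.1; uncoated → 15.1.2; in rolls → 15.1.2.2. Scheduled 36%. anti-dumping (Javaros, 15.1.2): +16%; total 36% + 16% = 52%. → 52%.
Line B: newsprint → 15.4; uncoated → 15.4.1; in sheets → 15.4.1.1. Scheduled 24%. No special measure applies. → 24%.
Line C: printing paper → 15.3; uncoated → 15.3.2; in rolls → 15.3.2.2. Scheduled 20%. No special measure applies. → 20%.
Line D: paperboard → 15.1; uncoated → 15.1.2; in sheets → 15.1.2.1. Scheduled 9%. Rothland agreement on 15.1.2: CTH not met. → 9%.
Line E: newsprint → 15.4; uncoated → 15.4.1; in rolls → 15.4.1.2. Scheduled 38%. Rothland agreement on 15.1.2: 15.4.1.2 not covered. → 38%.
Sum: 52% + 24% + 20% + 9% + 38% = 143%.

143%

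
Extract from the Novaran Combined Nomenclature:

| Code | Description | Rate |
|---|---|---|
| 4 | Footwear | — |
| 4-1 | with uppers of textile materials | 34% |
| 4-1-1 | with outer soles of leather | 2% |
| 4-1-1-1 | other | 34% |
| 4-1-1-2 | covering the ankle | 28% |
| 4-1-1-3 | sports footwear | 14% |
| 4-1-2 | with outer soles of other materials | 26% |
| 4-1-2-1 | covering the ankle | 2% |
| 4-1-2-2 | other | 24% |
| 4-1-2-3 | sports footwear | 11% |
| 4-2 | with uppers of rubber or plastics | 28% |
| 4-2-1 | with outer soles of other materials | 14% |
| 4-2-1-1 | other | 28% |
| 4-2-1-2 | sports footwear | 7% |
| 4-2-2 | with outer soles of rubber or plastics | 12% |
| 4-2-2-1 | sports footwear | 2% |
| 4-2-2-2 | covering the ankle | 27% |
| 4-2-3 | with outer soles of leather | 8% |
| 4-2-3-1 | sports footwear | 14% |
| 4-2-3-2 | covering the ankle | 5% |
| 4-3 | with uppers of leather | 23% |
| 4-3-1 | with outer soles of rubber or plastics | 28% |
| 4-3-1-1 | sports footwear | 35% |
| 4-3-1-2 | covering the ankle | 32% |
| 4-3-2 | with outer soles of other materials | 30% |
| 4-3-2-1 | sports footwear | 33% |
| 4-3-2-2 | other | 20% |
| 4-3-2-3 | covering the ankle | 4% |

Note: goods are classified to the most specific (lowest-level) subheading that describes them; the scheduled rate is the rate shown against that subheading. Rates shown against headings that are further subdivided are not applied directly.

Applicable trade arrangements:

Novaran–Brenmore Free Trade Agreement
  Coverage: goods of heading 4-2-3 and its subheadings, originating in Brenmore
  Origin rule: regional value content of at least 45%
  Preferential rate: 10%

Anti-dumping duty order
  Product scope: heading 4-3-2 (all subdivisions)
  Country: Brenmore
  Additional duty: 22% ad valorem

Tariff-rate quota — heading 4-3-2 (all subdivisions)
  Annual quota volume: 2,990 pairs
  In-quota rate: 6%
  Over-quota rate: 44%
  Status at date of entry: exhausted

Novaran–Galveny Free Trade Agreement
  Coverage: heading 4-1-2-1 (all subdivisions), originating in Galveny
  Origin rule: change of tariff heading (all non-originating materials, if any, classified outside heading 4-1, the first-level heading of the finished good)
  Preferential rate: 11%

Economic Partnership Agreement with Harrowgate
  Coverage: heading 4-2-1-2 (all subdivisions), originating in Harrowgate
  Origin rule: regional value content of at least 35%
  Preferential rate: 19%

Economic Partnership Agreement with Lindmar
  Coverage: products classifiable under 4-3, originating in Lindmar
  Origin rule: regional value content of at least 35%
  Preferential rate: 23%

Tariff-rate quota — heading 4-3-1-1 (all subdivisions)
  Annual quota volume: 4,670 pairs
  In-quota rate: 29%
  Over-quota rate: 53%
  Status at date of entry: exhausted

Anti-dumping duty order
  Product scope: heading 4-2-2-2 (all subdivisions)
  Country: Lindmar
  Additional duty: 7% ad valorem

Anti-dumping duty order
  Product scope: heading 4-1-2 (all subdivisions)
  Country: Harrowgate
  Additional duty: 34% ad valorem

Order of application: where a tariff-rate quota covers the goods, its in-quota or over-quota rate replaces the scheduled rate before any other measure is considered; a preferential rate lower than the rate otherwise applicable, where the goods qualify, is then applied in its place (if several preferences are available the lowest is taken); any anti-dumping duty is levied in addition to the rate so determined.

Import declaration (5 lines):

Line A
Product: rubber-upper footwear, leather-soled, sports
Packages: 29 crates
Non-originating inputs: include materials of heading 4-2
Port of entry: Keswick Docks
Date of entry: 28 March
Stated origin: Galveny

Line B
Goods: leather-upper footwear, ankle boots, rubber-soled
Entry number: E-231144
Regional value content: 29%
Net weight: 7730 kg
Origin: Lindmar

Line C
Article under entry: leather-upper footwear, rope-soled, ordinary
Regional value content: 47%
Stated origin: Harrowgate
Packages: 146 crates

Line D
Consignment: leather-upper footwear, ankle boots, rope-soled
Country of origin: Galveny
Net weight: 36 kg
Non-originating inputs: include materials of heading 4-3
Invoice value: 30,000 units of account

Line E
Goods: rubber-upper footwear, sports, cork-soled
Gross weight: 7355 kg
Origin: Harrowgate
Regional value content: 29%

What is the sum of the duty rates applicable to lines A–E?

Line A: rubber-upper → 4-2; leather-soled → 4-2-3; sports → 4-2-3-1. Scheduled 14%. Galveny agreement on 4-1-2-1: 4-2-3-1 not covered. → 14%.
Line B: leather-upper → 4-3; rubber-soled → 4-3-1; ankle boots → 4-3-1-2. Scheduled 32%. Lindmar agreement on 4-3: RVC < 35%. → 32%.
Line C: leather-upper → 4-3; rope-soled → 4-3-2; ordinary → 4-3-2-2. Scheduled 20%. quota on 4-3-2 exhausted → over-quota 44%; Harrowgate agreement on 4-2-1-2: 4-3-2-2 not covered. → 44%.
Line D: leather-upper → 4-3; rope-soled → 4-3-2; ankle boots → 4-3-2-3. Scheduled 4%. quota on 4-3-2 exhausted → over-quota 44%; Galveny agreement on 4-1-2-1: 4-3-2-3 not covered. → 44%.
Line E: rubber-upper → 4-2; cork-soled → 4-2-1; sports → 4-2-1-2. Scheduled 7%. Harrowgate agreement on 4-2-1-2: RVC < 35%. → 7%.
Sum: 14% + 32% + 44% + 44% + 7% = 141%.

141%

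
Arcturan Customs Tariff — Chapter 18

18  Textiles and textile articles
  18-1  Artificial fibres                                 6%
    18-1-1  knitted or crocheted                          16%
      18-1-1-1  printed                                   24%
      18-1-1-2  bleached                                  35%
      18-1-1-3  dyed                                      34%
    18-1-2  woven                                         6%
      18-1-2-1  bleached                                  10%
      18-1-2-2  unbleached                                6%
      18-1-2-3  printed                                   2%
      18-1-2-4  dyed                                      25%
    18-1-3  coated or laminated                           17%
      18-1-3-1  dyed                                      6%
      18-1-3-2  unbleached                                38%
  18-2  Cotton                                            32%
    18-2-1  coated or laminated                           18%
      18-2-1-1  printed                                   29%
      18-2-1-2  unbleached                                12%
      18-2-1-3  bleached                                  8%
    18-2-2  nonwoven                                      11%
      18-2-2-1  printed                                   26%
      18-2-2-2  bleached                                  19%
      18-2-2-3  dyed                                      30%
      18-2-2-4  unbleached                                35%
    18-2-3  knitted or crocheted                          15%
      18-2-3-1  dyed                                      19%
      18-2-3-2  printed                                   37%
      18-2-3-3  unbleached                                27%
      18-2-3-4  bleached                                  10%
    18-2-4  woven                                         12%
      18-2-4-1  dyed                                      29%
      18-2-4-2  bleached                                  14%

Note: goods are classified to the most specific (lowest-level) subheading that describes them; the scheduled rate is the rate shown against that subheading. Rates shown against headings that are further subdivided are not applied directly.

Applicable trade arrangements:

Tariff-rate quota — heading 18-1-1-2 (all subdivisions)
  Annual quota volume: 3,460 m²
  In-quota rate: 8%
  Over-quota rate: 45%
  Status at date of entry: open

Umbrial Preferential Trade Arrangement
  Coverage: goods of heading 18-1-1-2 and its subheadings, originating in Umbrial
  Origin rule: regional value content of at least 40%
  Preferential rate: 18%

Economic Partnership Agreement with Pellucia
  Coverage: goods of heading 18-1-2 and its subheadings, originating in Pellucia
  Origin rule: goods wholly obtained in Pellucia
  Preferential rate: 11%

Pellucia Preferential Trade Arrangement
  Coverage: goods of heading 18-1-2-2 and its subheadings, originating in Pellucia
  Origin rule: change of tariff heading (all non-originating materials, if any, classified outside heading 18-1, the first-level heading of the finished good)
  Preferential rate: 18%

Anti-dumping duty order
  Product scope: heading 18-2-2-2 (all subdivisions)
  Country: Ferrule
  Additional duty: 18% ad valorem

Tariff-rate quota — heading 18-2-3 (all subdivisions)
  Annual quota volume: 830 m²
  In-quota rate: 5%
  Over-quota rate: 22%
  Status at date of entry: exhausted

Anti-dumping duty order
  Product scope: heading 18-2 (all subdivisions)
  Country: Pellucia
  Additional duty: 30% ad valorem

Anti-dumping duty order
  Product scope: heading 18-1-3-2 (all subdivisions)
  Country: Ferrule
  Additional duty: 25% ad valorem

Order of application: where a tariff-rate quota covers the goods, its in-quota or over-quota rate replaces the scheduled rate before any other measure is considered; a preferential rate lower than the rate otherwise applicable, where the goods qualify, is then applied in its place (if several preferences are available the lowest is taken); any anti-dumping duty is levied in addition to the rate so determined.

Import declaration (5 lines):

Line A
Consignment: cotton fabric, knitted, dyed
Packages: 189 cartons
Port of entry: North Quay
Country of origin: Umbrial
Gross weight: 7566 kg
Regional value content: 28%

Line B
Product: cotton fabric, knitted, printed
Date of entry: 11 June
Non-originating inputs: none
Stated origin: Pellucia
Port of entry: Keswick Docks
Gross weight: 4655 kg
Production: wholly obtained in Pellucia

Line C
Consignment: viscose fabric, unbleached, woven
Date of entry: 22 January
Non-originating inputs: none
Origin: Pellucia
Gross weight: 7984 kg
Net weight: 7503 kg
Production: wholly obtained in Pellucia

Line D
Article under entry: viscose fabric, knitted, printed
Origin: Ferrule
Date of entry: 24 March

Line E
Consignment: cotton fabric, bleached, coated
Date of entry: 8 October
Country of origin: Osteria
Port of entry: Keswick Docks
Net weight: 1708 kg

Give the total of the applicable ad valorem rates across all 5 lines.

112%

Line A: cotton → 18-2; knitted → 18-2-3; dyed → 18-2-3-1. Scheduled 19%. quota on 18-2-3 exhausted → over-quota 22%; Umbrial agreement on 18-1-1-2: 18-2-3-1 not covered. → 22%.
Line B: cotton → 18-2; knitted → 18-2-3; printed → 18-2-3-2. Scheduled 37%. quota on 18-2-3 exhausted → over-quota 22%; Pellucia agreement on 18-1-2: 18-2-3-2 not covered; Pellucia agreement on 18-1-2-2: 18-2-3-2 not covered; anti-dumping (Pellucia, 18-2): +30%; total 22% + 30% = 52%. → 52%.
Line C: viscose → 18-1; woven → 18-1-2; unbleached → 18-1-2-2. Scheduled 6%. Pellucia agreement on 18-1-2: wholly obtained → 11% available; Pellucia agreement on 18-1-2-2: CTH met → 18% available; preference 11% not lower than 6% → no reduction. → 6%.
Line D: viscose → 18-1; knitted → 18-1-1; printed → 18-1-1-1. Scheduled 24%. No special measure applies. → 24%.
Line E: cotton → 18-2; coated → 18-2-1; bleached → 18-2-1-3. Scheduled 8%. No special measure applies. → 8%.
Sum: 22% + 52% + 6% + 24% + 8% = 112%.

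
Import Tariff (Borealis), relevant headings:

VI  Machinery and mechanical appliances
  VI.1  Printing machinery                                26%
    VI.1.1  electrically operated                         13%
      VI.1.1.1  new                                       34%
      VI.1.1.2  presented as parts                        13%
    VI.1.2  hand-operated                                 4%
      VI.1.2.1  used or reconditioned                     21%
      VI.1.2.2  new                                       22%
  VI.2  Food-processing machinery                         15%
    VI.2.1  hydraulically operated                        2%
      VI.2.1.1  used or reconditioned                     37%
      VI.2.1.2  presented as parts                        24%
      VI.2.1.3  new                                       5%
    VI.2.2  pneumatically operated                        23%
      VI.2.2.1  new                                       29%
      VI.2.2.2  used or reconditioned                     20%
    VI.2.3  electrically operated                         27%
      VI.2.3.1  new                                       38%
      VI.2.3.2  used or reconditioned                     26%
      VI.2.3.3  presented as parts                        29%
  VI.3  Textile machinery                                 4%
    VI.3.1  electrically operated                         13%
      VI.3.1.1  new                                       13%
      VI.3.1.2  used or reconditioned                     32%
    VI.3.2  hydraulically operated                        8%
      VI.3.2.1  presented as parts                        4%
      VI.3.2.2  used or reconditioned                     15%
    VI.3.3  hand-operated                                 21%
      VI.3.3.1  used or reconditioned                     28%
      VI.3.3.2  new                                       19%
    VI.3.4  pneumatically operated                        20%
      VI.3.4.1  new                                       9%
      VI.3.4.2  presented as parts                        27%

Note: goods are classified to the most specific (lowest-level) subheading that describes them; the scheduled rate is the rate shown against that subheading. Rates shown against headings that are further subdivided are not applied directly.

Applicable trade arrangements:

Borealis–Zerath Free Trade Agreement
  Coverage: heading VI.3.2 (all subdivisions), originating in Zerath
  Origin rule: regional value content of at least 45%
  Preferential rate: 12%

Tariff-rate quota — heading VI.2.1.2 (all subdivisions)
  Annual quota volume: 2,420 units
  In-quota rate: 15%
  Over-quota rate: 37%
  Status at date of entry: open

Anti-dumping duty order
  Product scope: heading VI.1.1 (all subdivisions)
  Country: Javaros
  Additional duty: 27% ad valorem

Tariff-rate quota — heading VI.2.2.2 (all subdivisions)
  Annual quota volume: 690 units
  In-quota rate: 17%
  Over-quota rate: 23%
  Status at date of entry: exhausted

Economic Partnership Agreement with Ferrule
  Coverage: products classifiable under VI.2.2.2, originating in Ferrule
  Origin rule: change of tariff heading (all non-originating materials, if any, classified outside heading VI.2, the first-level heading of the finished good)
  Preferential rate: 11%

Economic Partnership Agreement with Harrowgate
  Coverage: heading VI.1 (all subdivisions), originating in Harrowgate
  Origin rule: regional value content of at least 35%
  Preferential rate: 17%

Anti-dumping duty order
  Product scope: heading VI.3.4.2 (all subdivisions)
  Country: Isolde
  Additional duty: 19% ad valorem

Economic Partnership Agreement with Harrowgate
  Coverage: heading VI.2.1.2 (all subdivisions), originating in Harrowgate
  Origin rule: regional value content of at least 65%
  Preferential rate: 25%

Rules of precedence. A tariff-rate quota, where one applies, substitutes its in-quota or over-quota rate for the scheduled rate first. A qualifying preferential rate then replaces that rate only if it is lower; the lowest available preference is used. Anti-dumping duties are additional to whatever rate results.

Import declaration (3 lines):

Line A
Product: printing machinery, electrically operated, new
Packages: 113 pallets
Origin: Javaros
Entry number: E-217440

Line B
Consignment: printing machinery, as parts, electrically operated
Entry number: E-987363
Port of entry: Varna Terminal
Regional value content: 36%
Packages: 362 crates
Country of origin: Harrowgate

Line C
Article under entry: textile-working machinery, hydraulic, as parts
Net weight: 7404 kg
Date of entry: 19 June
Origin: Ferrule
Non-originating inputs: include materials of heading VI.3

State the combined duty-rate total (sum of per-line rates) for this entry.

78%

Line A: printing → VI.1; electrically operated → VI.1.1; new → VI.1.1.1. Scheduled 34%. anti-dumping (Javaros, VI.1.1): +27%; total 34% + 27% = 61%. → 61%.
Line B: printing → VI.1; electrically operated → VI.1.1; as parts → VI.1.1.2. Scheduled 13%. Harrowgate agreement on VI.1: RVC ≥ 35% → 17% available; Harrowgate agreement on VI.2.1.2: VI.1.1.2 not covered; preference 17% not lower than 13% → no reduction. → 13%.
Line C: textile-working → VI.3; hydraulic → VI.3.2; as parts → VI.3.2.1. Scheduled 4%. Ferrule agreement on VI.2.2.2: VI.3.2.1 not covered. → 4%.
Sum: 61% + 13% + 4% = 78%.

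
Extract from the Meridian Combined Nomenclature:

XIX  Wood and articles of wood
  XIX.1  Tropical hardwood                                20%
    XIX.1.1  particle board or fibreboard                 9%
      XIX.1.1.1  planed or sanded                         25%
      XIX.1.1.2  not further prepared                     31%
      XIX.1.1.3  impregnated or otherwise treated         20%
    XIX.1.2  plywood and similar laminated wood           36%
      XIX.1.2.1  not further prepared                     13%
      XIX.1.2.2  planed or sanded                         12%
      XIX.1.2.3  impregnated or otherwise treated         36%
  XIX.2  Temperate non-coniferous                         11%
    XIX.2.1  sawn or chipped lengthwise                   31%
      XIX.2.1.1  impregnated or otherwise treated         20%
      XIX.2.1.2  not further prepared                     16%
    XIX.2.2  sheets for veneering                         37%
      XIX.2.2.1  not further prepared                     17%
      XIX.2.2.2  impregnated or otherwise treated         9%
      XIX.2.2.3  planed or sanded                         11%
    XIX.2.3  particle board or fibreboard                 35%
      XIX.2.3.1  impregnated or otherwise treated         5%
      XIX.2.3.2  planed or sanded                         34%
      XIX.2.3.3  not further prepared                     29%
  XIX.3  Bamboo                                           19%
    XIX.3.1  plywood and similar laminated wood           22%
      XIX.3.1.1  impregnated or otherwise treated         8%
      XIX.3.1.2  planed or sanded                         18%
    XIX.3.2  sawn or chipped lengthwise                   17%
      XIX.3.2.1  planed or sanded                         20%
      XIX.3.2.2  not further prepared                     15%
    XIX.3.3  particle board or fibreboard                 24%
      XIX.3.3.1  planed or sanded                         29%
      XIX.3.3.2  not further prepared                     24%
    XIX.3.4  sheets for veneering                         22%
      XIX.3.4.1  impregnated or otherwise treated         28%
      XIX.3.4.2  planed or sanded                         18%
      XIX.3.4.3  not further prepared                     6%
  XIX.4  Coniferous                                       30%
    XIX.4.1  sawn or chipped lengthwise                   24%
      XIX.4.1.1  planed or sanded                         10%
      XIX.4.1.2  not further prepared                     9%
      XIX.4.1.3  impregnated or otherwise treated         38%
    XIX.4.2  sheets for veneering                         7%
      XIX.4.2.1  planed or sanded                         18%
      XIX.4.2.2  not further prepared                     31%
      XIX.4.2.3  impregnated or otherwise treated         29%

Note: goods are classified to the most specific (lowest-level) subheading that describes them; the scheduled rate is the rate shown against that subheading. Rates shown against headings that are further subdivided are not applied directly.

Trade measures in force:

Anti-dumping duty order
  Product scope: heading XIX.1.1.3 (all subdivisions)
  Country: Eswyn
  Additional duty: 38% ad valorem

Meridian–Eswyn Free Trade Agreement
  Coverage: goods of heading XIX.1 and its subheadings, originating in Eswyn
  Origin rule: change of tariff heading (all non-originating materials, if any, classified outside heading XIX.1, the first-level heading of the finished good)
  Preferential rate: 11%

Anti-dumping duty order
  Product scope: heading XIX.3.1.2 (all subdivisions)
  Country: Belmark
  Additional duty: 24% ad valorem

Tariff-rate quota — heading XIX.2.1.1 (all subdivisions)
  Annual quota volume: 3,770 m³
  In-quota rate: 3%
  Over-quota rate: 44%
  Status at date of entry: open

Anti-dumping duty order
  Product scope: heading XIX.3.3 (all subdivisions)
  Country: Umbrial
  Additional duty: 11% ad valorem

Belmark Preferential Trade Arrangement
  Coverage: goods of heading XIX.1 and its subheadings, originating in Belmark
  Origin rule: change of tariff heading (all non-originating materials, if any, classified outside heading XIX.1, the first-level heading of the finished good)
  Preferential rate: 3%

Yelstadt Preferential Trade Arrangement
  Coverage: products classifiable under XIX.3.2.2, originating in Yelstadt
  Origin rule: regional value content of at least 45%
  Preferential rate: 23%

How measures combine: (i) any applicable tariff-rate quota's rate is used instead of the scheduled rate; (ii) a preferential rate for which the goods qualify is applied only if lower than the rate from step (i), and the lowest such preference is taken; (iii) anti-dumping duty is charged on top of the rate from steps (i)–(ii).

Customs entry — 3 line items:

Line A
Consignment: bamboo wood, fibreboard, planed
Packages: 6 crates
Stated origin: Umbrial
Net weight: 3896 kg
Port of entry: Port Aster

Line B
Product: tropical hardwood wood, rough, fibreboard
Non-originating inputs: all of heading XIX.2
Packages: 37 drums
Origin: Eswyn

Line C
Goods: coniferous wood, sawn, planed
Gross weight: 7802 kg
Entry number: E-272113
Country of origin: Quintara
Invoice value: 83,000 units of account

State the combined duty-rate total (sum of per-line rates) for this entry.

Line A: bamboo → XIX.3; fibreboard → XIX.3.3; planed → XIX.3.3.1. Scheduled 29%. anti-dumping (Umbrial, XIX.3.3): +11%; total 29% + 11% = 40%. → 40%.
Line B: tropical hardwood → XIX.1; fibreboard → XIX.1.1; rough → XIX.1.1.2. Scheduled 31%. Eswyn agreement on XIX.1: CTH met → 11% available; preferential 11%. → 11%.
Line C: coniferous → XIX.4; sawn → XIX.4.1; planed → XIX.4.1.1. Scheduled 10%. No special measure applies. → 10%.
Sum: 40% + 11% + 10% = 61%.

61%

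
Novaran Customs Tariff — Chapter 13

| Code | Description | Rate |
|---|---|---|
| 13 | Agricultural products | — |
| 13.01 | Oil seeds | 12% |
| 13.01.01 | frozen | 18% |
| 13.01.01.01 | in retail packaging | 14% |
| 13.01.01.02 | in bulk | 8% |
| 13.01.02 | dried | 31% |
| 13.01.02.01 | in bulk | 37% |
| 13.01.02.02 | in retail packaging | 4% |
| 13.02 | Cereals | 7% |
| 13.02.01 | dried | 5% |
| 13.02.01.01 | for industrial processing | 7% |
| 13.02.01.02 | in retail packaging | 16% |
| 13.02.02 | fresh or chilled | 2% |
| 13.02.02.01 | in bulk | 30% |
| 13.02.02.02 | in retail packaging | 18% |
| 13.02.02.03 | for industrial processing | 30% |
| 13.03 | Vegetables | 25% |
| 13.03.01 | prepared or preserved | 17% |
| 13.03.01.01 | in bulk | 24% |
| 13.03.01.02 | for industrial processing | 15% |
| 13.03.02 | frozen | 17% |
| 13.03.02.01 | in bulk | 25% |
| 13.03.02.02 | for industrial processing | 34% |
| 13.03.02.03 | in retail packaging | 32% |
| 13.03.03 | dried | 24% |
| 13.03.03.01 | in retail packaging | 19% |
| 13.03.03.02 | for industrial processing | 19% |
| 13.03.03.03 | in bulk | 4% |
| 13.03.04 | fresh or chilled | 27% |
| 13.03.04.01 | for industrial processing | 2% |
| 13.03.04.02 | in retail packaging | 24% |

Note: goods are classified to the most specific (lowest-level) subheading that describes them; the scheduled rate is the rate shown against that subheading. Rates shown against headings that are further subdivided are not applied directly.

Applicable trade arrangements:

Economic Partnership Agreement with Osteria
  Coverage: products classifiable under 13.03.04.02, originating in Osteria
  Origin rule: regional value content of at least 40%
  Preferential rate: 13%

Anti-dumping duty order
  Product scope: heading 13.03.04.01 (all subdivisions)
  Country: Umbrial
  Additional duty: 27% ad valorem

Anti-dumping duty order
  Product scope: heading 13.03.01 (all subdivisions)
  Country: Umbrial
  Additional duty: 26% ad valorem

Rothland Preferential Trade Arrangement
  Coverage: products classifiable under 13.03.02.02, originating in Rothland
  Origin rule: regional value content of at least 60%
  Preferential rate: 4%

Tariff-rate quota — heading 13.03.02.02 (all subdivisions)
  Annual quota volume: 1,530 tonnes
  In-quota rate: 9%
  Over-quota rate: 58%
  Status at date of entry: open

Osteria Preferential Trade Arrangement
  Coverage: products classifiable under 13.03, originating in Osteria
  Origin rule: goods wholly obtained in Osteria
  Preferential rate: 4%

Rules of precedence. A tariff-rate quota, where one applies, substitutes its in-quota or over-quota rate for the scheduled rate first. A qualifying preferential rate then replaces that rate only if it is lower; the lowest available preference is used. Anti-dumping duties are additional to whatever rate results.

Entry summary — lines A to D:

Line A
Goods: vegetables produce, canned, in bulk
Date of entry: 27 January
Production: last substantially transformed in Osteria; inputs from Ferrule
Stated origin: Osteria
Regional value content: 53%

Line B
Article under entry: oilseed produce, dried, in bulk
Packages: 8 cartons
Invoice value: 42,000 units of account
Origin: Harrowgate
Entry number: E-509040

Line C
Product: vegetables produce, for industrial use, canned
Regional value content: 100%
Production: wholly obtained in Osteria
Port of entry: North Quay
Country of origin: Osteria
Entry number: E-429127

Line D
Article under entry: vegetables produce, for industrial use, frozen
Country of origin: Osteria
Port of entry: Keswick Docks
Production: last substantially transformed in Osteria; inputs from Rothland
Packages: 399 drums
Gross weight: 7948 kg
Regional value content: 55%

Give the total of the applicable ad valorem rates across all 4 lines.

Line A: vegetables → 13.03; canned → 13.03.01; in bulk → 13.03.01.01. Scheduled 24%. Osteria agreement on 13.03.04.02: 13.03.01.01 not covered; Osteria agreement on 13.03: not wholly obtained. → 24%.
Line B: oilseed → 13.01; dried → 13.01.02; in bulk → 13.01.02.01. Scheduled 37%. No special measure applies. → 37%.
Line C: vegetables → 13.03; canned → 13.03.01; for industrial use → 13.03.01.02. Scheduled 15%. Osteria agreement on 13.03.04.02: 13.03.01.02 not covered; Osteria agreement on 13.03: wholly obtained → 4% available; preferential 4%. → 4%.
Line D: vegetables → 13.03; frozen → 13.03.02; for industrial use → 13.03.02.02. Scheduled 34%. quota on 13.03.02.02 open → in-quota 9%; Osteria agreement on 13.03.04.02: 13.03.02.02 not covered; Osteria agreement on 13.03: not wholly obtained. → 9%.
Sum: 24% + 37% + 4% + 9% = 74%.

74%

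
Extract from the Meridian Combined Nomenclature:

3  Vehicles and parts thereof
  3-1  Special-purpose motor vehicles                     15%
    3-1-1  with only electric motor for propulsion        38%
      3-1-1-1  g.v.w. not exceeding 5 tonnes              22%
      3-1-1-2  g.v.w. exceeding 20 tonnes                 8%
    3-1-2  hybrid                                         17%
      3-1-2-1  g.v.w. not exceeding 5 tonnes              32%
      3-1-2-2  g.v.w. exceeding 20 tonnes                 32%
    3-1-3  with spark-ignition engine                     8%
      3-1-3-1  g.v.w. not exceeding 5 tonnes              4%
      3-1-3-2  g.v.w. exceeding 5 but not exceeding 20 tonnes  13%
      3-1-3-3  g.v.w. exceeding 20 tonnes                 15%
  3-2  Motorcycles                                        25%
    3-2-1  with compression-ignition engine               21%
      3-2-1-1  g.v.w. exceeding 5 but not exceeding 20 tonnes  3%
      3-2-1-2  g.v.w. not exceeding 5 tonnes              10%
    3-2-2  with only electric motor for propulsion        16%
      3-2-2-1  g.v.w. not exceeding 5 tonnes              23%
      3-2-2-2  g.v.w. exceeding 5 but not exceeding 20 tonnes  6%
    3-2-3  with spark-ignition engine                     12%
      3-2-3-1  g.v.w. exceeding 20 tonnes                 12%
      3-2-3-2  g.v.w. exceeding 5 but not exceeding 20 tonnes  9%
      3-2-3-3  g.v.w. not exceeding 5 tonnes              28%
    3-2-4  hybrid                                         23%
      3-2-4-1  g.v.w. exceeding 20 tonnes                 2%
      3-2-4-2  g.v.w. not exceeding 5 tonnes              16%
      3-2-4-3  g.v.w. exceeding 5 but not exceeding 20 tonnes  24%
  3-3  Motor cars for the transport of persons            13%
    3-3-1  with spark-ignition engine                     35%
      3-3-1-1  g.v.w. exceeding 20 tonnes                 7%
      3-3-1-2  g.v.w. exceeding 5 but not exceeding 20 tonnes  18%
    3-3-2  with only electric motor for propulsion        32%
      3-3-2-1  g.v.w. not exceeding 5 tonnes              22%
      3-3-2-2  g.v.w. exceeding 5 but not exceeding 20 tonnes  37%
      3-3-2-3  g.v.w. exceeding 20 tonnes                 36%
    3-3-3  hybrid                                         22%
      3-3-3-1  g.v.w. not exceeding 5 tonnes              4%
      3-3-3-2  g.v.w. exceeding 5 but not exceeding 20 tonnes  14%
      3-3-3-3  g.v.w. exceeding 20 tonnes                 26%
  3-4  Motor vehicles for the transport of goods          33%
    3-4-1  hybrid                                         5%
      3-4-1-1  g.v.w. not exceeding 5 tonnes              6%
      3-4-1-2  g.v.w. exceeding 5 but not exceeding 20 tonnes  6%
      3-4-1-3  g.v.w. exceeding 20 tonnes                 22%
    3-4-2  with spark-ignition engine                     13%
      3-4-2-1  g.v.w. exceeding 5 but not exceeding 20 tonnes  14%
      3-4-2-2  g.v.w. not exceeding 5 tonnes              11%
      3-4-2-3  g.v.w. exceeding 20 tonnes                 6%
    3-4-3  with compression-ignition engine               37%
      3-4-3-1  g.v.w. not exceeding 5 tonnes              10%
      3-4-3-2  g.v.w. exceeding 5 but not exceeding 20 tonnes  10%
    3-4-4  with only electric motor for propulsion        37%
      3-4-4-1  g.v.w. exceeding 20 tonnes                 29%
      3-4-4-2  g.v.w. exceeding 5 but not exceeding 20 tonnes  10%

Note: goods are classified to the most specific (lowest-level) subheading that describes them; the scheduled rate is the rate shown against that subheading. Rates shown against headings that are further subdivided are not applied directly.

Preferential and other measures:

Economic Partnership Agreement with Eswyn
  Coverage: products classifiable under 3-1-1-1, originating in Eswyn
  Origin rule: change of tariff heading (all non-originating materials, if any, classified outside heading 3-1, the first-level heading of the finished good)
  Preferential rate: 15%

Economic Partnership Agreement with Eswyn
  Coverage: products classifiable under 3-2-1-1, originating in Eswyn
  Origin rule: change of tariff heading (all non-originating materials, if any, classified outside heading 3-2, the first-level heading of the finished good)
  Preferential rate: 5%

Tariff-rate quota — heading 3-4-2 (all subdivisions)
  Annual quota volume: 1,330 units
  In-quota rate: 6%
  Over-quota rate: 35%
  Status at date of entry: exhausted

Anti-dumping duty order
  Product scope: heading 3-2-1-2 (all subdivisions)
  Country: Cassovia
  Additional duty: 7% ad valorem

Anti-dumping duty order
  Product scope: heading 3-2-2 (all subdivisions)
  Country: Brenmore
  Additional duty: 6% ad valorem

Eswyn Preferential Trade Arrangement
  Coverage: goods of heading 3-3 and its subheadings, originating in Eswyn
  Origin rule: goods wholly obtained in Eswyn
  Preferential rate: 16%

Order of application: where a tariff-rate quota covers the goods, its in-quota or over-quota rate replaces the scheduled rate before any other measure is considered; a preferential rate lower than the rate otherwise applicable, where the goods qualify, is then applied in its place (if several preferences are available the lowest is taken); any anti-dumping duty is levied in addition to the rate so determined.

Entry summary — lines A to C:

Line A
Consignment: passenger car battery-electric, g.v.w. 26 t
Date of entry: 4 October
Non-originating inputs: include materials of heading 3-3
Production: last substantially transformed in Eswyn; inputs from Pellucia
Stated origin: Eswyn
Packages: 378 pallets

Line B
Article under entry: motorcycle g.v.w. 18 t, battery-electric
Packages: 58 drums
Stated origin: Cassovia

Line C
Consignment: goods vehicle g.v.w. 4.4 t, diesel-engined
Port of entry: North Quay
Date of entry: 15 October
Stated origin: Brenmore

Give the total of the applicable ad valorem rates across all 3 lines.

52%

Line A: passenger car → 3-3; battery-electric → 3-3-2; g.v.w. 26 t → 3-3-2-3. Scheduled 36%. Eswyn agreement on 3-1-1-1: 3-3-2-3 not covered; Eswyn agreement on 3-2-1-1: 3-3-2-3 not covered; Eswyn agreement on 3-3: not wholly obtained. → 36%.
Line B: motorcycle → 3-2; battery-electric → 3-2-2; g.v.w. 18 t → 3-2-2-2. Scheduled 6%. No special measure applies. → 6%.
Line C: goods vehicle → 3-4; diesel-engined → 3-4-3; g.v.w. 4.4 t → 3-4-3-1. Scheduled 10%. No special measure applies. → 10%.
Sum: 36% + 6% + 10% = 52%.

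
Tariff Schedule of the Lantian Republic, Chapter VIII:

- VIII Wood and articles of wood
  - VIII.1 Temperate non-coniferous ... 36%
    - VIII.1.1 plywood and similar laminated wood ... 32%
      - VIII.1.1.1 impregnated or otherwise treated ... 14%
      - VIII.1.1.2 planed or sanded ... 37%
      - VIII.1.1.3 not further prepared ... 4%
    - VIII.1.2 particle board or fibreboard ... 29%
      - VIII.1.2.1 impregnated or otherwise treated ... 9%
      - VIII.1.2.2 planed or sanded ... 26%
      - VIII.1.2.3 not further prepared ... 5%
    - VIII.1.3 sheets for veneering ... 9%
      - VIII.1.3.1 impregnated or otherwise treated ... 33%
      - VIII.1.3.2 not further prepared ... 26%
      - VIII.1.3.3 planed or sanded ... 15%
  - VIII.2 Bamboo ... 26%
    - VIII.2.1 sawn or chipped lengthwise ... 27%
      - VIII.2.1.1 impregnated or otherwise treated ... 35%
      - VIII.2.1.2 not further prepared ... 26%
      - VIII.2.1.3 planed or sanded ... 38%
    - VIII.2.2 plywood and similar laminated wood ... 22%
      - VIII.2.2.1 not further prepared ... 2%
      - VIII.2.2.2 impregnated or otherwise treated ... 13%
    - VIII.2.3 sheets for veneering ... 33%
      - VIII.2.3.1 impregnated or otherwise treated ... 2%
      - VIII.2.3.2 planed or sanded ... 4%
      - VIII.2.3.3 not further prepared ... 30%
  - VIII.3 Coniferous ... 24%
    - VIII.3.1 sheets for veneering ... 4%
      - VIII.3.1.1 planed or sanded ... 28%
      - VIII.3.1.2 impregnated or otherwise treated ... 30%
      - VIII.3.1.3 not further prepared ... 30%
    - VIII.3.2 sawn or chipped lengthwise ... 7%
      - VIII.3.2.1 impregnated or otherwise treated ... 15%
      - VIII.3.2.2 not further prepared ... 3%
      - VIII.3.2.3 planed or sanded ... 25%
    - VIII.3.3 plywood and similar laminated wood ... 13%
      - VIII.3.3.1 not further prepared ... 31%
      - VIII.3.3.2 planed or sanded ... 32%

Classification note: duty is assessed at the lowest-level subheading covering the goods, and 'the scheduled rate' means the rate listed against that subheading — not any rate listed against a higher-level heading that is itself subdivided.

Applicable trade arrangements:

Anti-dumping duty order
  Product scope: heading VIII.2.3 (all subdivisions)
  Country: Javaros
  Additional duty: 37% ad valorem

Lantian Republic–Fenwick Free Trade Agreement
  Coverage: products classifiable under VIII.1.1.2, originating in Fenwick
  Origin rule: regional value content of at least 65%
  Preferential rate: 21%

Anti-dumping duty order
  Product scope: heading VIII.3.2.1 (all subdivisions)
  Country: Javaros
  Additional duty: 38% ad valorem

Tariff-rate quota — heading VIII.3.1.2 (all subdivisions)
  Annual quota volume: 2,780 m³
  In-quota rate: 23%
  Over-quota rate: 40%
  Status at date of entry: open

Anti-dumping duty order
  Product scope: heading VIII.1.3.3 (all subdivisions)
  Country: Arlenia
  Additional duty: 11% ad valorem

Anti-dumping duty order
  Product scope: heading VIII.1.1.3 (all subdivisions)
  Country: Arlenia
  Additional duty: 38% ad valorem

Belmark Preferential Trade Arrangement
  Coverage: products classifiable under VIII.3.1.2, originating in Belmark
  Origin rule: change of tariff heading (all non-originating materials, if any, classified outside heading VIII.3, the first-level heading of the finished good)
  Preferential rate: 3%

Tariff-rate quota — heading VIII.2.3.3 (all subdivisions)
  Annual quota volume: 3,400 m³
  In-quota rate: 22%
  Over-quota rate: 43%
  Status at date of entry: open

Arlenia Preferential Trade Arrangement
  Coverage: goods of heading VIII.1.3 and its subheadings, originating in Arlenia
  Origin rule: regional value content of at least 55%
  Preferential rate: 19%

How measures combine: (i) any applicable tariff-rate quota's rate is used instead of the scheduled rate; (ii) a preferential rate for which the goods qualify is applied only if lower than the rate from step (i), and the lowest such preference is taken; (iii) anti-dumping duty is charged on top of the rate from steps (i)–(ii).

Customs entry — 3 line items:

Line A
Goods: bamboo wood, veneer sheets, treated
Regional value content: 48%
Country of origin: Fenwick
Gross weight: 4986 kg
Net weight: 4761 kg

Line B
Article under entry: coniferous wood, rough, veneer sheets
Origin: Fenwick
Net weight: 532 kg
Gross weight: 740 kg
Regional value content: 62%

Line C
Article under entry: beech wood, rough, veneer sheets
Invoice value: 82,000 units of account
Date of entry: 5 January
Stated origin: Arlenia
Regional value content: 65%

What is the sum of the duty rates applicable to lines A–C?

51%

Line A: bamboo → VIII.2; veneer sheets → VIII.2.3; treated → VIII.2.3.1. Scheduled 2%. Fenwick agreement on VIII.1.1.2: VIII.2.3.1 not covered. → 2%.
Line B: coniferous → VIII.3; veneer sheets → VIII.3.1; rough → VIII.3.1.3. Scheduled 30%. Fenwick agreement on VIII.1.1.2: VIII.3.1.3 not covered. → 30%.
Line C: beech → VIII.1; veneer sheets → VIII.1.3; rough → VIII.1.3.2. Scheduled 26%. Arlenia agreement on VIII.1.3: RVC ≥ 55% → 19% available; preferential 19%. → 19%.
Sum: 2% + 30% + 19% = 51%.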